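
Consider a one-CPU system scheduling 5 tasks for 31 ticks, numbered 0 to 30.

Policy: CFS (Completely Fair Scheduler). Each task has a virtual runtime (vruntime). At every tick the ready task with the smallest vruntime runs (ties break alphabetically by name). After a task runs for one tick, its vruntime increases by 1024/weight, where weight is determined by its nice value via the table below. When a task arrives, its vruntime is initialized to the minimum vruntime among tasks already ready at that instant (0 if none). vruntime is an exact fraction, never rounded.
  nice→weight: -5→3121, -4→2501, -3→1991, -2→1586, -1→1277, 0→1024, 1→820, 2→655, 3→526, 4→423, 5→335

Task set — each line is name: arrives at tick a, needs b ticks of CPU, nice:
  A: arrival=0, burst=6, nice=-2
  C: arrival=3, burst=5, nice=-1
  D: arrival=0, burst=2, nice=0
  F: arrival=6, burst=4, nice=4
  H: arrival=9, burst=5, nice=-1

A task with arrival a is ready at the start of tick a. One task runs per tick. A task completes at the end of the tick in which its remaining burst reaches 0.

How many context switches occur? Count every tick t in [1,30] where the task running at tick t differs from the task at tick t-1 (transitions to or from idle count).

context switches = 19

t=0: vr[A=0 D=0] → run A
t=1: vr[A=512/793 D=0] → run D
t=2: vr[A=512/793 D=1] → run A
t=3: vr[A=1024/793 C=1 D=1] → run C
t=4: vr[A=1024/793 C=2301/1277 D=1] → run D
t=5: vr[A=1024/793 C=2301/1277] → run A
t=6: vr[A=1536/793 C=2301/1277 F=2301/1277] → run C
t=7: vr[A=1536/793 C=3325/1277 F=2301/1277] → run F
t=8: vr[A=1536/793 C=3325/1277 F=2280971/540171] → run A
t=9: vr[A=2048/793 C=3325/1277 F=2280971/540171 H=2048/793] → run A
t=10: vr[A=2560/793 C=3325/1277 F=2280971/540171 H=2048/793] → run H
t=11: vr[A=2560/793 C=3325/1277 F=2280971/540171 H=3427328/1012661] → run C
t=12: vr[A=2560/793 C=4349/1277 F=2280971/540171 H=3427328/1012661] → run A
t=13: vr[C=4349/1277 F=2280971/540171 H=3427328/1012661] → run H
t=14: vr[C=4349/1277 F=2280971/540171 H=4239360/1012661] → run C
t=15: vr[C=5373/1277 F=2280971/540171 H=4239360/1012661] → run H
t=16: vr[C=5373/1277 F=2280971/540171 H=5051392/1012661] → run C
t=17: vr[F=2280971/540171 H=5051392/1012661] → run F
t=18: vr[F=3588619/540171 H=5051392/1012661] → run H
t=19: vr[F=3588619/540171 H=5863424/1012661] → run H
t=20: vr[F=3588619/540171] → run F
t=21: vr[F=1632089/180057] → run F
t=22: (idle)
t=23: (idle)
t=24: (idle)
t=25: (idle)
t=26: (idle)
t=27: (idle)
t=28: (idle)
t=29: (idle)
t=30: (idle)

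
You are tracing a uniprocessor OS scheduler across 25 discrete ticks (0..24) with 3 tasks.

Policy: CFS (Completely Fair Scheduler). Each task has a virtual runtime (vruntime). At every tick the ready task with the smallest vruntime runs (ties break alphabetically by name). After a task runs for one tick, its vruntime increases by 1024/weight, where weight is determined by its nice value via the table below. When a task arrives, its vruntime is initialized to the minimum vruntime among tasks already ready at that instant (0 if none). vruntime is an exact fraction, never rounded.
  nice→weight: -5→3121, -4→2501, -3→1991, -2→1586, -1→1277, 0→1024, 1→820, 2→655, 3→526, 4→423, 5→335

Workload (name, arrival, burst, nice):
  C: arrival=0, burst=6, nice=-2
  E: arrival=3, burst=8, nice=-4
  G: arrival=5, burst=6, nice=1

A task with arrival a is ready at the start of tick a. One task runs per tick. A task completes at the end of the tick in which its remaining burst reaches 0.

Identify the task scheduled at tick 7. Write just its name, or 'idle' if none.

running at tick 7 = C

t=0: vr[C=0] → run C
t=1: vr[C=512/793] → run C
t=2: vr[C=1024/793] → run C
t=3: vr[C=1536/793 E=1536/793] → run C
t=4: vr[C=2048/793 E=1536/793] → run E
t=5: vr[C=2048/793 E=76288/32513 G=76288/32513] → run E
t=6: vr[C=2048/793 E=89600/32513 G=76288/32513] → run G
t=7: vr[C=2048/793 E=89600/32513 G=584448/162565] → run C
t=8: vr[C=2560/793 E=89600/32513 G=584448/162565] → run E
t=9: vr[C=2560/793 E=102912/32513 G=584448/162565] → run E
t=10: vr[C=2560/793 E=116224/32513 G=584448/162565] → run C
t=11: vr[E=116224/32513 G=584448/162565] → run E
t=12: vr[E=129536/32513 G=584448/162565] → run G
t=13: vr[E=129536/32513 G=787456/162565] → run E
t=14: vr[E=142848/32513 G=787456/162565] → run E
t=15: vr[E=2560/533 G=787456/162565] → run E
t=16: vr[G=787456/162565] → run G
t=17: vr[G=990464/162565] → run G
t=18: vr[G=1193472/162565] → run G
t=19: vr[G=279296/32513] → run G
t=20: (idle)
t=21: (idle)
t=22: (idle)
t=23: (idle)
t=24: (idle)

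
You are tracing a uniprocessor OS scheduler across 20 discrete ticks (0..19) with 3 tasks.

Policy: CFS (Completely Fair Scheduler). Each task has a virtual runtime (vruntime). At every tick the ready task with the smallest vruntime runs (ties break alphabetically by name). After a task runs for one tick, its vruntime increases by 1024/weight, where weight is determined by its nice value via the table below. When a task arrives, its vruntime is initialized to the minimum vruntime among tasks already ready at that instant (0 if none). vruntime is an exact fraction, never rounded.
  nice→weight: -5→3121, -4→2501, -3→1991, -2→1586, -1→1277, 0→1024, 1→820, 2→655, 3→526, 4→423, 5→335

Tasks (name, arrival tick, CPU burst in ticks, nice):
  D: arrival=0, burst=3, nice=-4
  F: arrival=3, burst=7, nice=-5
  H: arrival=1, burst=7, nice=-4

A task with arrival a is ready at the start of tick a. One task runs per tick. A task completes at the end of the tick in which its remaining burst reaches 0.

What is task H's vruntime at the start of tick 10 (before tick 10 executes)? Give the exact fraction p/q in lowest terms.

vruntime(H, start of tick 10) = 5120/2501

t=0: vr[D=0] → run D
t=1: vr[D=1024/2501 H=1024/2501] → run D
t=2: vr[D=2048/2501 H=1024/2501] → run H
t=3: vr[D=2048/2501 F=2048/2501 H=2048/2501] → run D
t=4: vr[F=2048/2501 H=2048/2501] → run F
t=5: vr[F=8952832/7805621 H=2048/2501] → run H
t=6: vr[F=8952832/7805621 H=3072/2501] → run F
t=7: vr[F=11513856/7805621 H=3072/2501] → run H
t=8: vr[F=11513856/7805621 H=4096/2501] → run F
t=9: vr[F=14074880/7805621 H=4096/2501] → run H
t=10: vr[F=14074880/7805621 H=5120/2501] → run F
t=11: vr[F=16635904/7805621 H=5120/2501] → run H
t=12: vr[F=16635904/7805621 H=6144/2501] → run F
t=13: vr[F=19196928/7805621 H=6144/2501] → run H
t=14: vr[F=19196928/7805621 H=7168/2501] → run F
t=15: vr[F=21757952/7805621 H=7168/2501] → run F
t=16: vr[H=7168/2501] → run H
t=17: (idle)
t=18: (idle)
t=19: (idle)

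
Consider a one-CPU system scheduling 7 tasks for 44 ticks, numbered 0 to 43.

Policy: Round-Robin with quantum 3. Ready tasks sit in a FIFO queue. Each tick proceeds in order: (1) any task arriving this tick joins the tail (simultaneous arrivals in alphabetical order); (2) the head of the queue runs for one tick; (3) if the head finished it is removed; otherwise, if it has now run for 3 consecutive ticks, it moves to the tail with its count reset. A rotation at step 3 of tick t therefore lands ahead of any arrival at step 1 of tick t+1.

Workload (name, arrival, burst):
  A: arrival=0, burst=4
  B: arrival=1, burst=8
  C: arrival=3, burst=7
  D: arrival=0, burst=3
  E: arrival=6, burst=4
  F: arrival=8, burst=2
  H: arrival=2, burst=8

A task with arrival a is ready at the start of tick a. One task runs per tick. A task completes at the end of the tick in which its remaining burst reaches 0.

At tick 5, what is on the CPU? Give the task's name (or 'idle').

running at tick 5 = D

t=0: queue=[A,D] q_used=0 → run A
t=1: queue=[A,D,B] q_used=1 → run A
t=2: queue=[A,D,B,H] q_used=2 → run A
t=3: queue=[D,B,H,A,C] q_used=0 → run D
t=4: queue=[D,B,H,A,C] q_used=1 → run D
t=5: queue=[D,B,H,A,C] q_used=2 → run D
t=6: queue=[B,H,A,C,E] q_used=0 → run B
t=7: queue=[B,H,A,C,E] q_used=1 → run B
t=8: queue=[B,H,A,C,E,F] q_used=2 → run B
t=9: queue=[H,A,C,E,F,B] q_used=0 → run H
t=10: queue=[H,A,C,E,F,B] q_used=1 → run H
t=11: queue=[H,A,C,E,F,B] q_used=2 → run H
t=12: queue=[A,C,E,F,B,H] q_used=0 → run A
t=13: queue=[C,E,F,B,H] q_used=0 → run C
t=14: queue=[C,E,F,B,H] q_used=1 → run C
t=15: queue=[C,E,F,B,H] q_used=2 → run C
t=16: queue=[E,F,B,H,C] q_used=0 → run E
t=17: queue=[E,F,B,H,C] q_used=1 → run E
t=18: queue=[E,F,B,H,C] q_used=2 → run E
t=19: queue=[F,B,H,C,E] q_used=0 → run F
t=20: queue=[F,B,H,C,E] q_used=1 → run F
t=21: queue=[B,H,C,E] q_used=0 → run B
t=22: queue=[B,H,C,E] q_used=1 → run B
t=23: queue=[B,H,C,E] q_used=2 → run B
t=24: queue=[H,C,E,B] q_used=0 → run H
t=25: queue=[H,C,E,B] q_used=1 → run H
t=26: queue=[H,C,E,B] q_used=2 → run H
t=27: queue=[C,E,B,H] q_used=0 → run C
t=28: queue=[C,E,B,H] q_used=1 → run C
t=29: queue=[C,E,B,H] q_used=2 → run C
t=30: queue=[E,B,H,C] q_used=0 → run E
t=31: queue=[B,H,C] q_used=0 → run B
t=32: queue=[B,H,C] q_used=1 → run B
t=33: queue=[H,C] q_used=0 → run H
t=34: queue=[H,C] q_used=1 → run H
t=35: queue=[C] q_used=0 → run C
t=36: (idle)
t=37: (idle)
t=38: (idle)
t=39: (idle)
t=40: (idle)
t=41: (idle)
t=42: (idle)
t=43: (idle)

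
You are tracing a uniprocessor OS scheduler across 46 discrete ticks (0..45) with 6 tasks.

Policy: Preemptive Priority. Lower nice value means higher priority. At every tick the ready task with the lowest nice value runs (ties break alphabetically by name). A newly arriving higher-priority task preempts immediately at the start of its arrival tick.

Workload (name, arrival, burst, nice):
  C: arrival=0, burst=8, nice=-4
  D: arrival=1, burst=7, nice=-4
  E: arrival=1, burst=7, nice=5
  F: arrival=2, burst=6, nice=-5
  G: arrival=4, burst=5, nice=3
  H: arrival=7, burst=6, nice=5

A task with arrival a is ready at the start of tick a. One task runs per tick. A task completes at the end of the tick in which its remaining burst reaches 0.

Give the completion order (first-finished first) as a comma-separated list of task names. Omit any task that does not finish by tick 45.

completion order = F, C, D, G, E, H

t=0: ready={C} → run C
t=1: ready={C,D,E} → run C
t=2: ready={C,D,E,F} → run F
t=3: ready={C,D,E,F} → run F
t=4: ready={C,D,E,F,G} → run F
t=5: ready={C,D,E,F,G} → run F
t=6: ready={C,D,E,F,G} → run F
t=7: ready={C,D,E,F,G,H} → run F
t=8: ready={C,D,E,G,H} → run C
t=9: ready={C,D,E,G,H} → run C
t=10: ready={C,D,E,G,H} → run C
t=11: ready={C,D,E,G,H} → run C
t=12: ready={C,D,E,G,H} → run C
t=13: ready={C,D,E,G,H} → run C
t=14: ready={D,E,G,H} → run D
t=15: ready={D,E,G,H} → run D
t=16: ready={D,E,G,H} → run D
t=17: ready={D,E,G,H} → run D
t=18: ready={D,E,G,H} → run D
t=19: ready={D,E,G,H} → run D
t=20: ready={D,E,G,H} → run D
t=21: ready={E,G,H} → run G
t=22: ready={E,G,H} → run G
t=23: ready={E,G,H} → run G
t=24: ready={E,G,H} → run G
t=25: ready={E,G,H} → run G
t=26: ready={E,H} → run E
t=27: ready={E,H} → run E
t=28: ready={E,H} → run E
t=29: ready={E,H} → run E
t=30: ready={E,H} → run E
t=31: ready={E,H} → run E
t=32: ready={E,H} → run E
t=33: ready={H} → run H
t=34: ready={H} → run H
t=35: ready={H} → run H
t=36: ready={H} → run H
t=37: ready={H} → run H
t=38: ready={H} → run H
t=39: (idle)
t=40: (idle)
t=41: (idle)
t=42: (idle)
t=43: (idle)
t=44: (idle)
t=45: (idle)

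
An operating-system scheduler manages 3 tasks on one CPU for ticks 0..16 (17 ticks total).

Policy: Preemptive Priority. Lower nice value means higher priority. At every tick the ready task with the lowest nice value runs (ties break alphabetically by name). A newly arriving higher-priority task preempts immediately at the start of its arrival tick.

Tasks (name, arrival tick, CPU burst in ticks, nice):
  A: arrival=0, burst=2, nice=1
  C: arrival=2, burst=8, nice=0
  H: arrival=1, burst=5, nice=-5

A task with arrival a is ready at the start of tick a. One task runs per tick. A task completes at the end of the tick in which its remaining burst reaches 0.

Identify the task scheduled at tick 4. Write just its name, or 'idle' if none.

running at tick 4 = H

t=0: ready={A} → run A
t=1: ready={A,H} → run H
t=2: ready={A,C,H} → run H
t=3: ready={A,C,H} → run H
t=4: ready={A,C,H} → run H
t=5: ready={A,C,H} → run H
t=6: ready={A,C} → run C
t=7: ready={A,C} → run C
t=8: ready={A,C} → run C
t=9: ready={A,C} → run C
t=10: ready={A,C} → run C
t=11: ready={A,C} → run C
t=12: ready={A,C} → run C
t=13: ready={A,C} → run C
t=14: ready={A} → run A
t=15: (idle)
t=16: (idle)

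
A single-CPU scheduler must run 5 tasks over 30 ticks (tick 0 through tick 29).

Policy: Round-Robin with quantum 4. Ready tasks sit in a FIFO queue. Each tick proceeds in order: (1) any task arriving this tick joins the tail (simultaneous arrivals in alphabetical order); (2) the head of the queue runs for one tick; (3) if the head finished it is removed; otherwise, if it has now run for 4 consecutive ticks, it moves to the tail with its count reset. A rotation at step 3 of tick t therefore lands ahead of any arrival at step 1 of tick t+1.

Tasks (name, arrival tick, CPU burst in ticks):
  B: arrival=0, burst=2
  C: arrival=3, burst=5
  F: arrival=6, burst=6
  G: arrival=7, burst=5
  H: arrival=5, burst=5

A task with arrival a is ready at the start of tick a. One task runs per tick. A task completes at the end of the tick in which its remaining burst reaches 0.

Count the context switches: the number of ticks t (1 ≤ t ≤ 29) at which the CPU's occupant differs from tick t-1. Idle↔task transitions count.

context switches = 10

t=0: queue=[B] q_used=0 → run B
t=1: queue=[B] q_used=1 → run B
t=2: (idle)
t=3: queue=[C] q_used=0 → run C
t=4: queue=[C] q_used=1 → run C
t=5: queue=[C,H] q_used=2 → run C
t=6: queue=[C,H,F] q_used=3 → run C
t=7: queue=[H,F,C,G] q_used=0 → run H
t=8: queue=[H,F,C,G] q_used=1 → run H
t=9: queue=[H,F,C,G] q_used=2 → run H
t=10: queue=[H,F,C,G] q_used=3 → run H
t=11: queue=[F,C,G,H] q_used=0 → run F
t=12: queue=[F,C,G,H] q_used=1 → run F
t=13: queue=[F,C,G,H] q_used=2 → run F
t=14: queue=[F,C,G,H] q_used=3 → run F
t=15: queue=[C,G,H,F] q_used=0 → run C
t=16: queue=[G,H,F] q_used=0 → run G
t=17: queue=[G,H,F] q_used=1 → run G
t=18: queue=[G,H,F] q_used=2 → run G
t=19: queue=[G,H,F] q_used=3 → run G
t=20: queue=[H,F,G] q_used=0 → run H
t=21: queue=[F,G] q_used=0 → run F
t=22: queue=[F,G] q_used=1 → run F
t=23: queue=[G] q_used=0 → run G
t=24: (idle)
t=25: (idle)
t=26: (idle)
t=27: (idle)
t=28: (idle)
t=29: (idle)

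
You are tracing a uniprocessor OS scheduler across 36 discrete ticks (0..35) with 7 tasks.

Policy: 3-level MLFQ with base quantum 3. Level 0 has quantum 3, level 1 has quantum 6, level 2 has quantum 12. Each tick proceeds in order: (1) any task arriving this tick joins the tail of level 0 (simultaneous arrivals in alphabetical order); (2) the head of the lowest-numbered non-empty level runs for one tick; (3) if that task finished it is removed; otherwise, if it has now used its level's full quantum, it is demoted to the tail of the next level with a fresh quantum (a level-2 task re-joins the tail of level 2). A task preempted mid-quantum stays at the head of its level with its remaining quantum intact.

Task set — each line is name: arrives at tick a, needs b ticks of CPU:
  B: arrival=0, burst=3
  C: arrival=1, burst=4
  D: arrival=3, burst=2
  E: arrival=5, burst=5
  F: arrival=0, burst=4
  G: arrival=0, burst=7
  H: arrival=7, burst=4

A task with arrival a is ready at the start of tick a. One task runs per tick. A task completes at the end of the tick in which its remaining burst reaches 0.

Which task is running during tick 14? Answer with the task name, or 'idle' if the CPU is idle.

running at tick 14 = E

t=0: L0/L1/L2 = BFG/-/- → run B
t=1: L0/L1/L2 = BFGC/-/- → run B
t=2: L0/L1/L2 = BFGC/-/- → run B
t=3: L0/L1/L2 = FGCD/-/- → run F
t=4: L0/L1/L2 = FGCD/-/- → run F
t=5: L0/L1/L2 = FGCDE/-/- → run F
t=6: L0/L1/L2 = GCDE/F/- → run G
t=7: L0/L1/L2 = GCDEH/F/- → run G
t=8: L0/L1/L2 = GCDEH/F/- → run G
t=9: L0/L1/L2 = CDEH/FG/- → run C
t=10: L0/L1/L2 = CDEH/FG/- → run C
t=11: L0/L1/L2 = CDEH/FG/- → run C
t=12: L0/L1/L2 = DEH/FGC/- → run D
t=13: L0/L1/L2 = DEH/FGC/- → run D
t=14: L0/L1/L2 = EH/FGC/- → run E
t=15: L0/L1/L2 = EH/FGC/- → run E
t=16: L0/L1/L2 = EH/FGC/- → run E
t=17: L0/L1/L2 = H/FGCE/- → run H
t=18: L0/L1/L2 = H/FGCE/- → run H
t=19: L0/L1/L2 = H/FGCE/- → run H
t=20: L0/L1/L2 = -/FGCEH/- → run F
t=21: L0/L1/L2 = -/GCEH/- → run G
t=22: L0/L1/L2 = -/GCEH/- → run G
t=23: L0/L1/L2 = -/GCEH/- → run G
t=24: L0/L1/L2 = -/GCEH/- → run G
t=25: L0/L1/L2 = -/CEH/- → run C
t=26: L0/L1/L2 = -/EH/- → run E
t=27: L0/L1/L2 = -/EH/- → run E
t=28: L0/L1/L2 = -/H/- → run H
t=29: (idle)
t=30: (idle)
t=31: (idle)
t=32: (idle)
t=33: (idle)
t=34: (idle)
t=35: (idle)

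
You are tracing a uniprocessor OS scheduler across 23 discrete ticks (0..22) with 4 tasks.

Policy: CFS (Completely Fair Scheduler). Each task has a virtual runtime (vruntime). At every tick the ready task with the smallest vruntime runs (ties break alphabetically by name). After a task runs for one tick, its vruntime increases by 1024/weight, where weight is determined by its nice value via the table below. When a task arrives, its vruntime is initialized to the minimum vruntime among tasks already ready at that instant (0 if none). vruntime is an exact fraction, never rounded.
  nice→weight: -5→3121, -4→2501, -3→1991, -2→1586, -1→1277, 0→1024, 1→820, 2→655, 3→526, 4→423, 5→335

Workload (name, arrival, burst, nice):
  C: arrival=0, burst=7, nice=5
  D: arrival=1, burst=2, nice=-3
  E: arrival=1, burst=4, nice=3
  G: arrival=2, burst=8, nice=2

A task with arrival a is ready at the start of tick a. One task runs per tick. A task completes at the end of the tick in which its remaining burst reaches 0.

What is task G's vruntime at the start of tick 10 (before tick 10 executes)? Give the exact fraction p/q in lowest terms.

t=0: vr[C=0] → run C
t=1: vr[C=1024/335 D=1024/335 E=1024/335] → run C
t=2: vr[C=2048/335 D=1024/335 E=1024/335 G=1024/335] → run D
t=3: vr[C=2048/335 D=2381824/666985 E=1024/335 G=1024/335] → run E
t=4: vr[C=2048/335 D=2381824/666985 E=440832/88105 G=1024/335] → run G
t=5: vr[C=2048/335 D=2381824/666985 E=440832/88105 G=202752/43885] → run D
t=6: vr[C=2048/335 E=440832/88105 G=202752/43885] → run G
t=7: vr[C=2048/335 E=440832/88105 G=54272/8777] → run E
t=8: vr[C=2048/335 E=612352/88105 G=54272/8777] → run C
t=9: vr[C=3072/335 E=612352/88105 G=54272/8777] → run G
t=10: vr[C=3072/335 E=612352/88105 G=339968/43885] → run E
t=11: vr[C=3072/335 E=783872/88105 G=339968/43885] → run G
t=12: vr[C=3072/335 E=783872/88105 G=408576/43885] → run E
t=13: vr[C=3072/335 G=408576/43885] → run C
t=14: vr[C=4096/335 G=408576/43885] → run G
t=15: vr[C=4096/335 G=477184/43885] → run G
t=16: vr[C=4096/335 G=545792/43885] → run C
t=17: vr[C=1024/67 G=545792/43885] → run G
t=18: vr[C=1024/67 G=122880/8777] → run G
t=19: vr[C=1024/67] → run C
t=20: vr[C=6144/335] → run C
t=21: (idle)
t=22: (idle)

vruntime(G, start of tick 10) = 339968/43885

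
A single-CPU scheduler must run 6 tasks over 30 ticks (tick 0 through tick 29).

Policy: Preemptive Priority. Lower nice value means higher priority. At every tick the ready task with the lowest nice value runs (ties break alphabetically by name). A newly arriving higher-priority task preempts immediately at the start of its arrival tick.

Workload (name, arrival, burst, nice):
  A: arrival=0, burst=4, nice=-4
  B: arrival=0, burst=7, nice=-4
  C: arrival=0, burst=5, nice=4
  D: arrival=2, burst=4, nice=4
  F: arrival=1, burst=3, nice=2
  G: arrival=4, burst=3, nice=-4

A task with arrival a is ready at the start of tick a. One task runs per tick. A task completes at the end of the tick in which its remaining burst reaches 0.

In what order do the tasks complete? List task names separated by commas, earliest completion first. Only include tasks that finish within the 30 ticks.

completion order = A, B, G, F, C, D

t=0: ready={A,B,C} → run A
t=1: ready={A,B,C,F} → run A
t=2: ready={A,B,C,D,F} → run A
t=3: ready={A,B,C,D,F} → run A
t=4: ready={B,C,D,F,G} → run B
t=5: ready={B,C,D,F,G} → run B
t=6: ready={B,C,D,F,G} → run B
t=7: ready={B,C,D,F,G} → run B
t=8: ready={B,C,D,F,G} → run B
t=9: ready={B,C,D,F,G} → run B
t=10: ready={B,C,D,F,G} → run B
t=11: ready={C,D,F,G} → run G
t=12: ready={C,D,F,G} → run G
t=13: ready={C,D,F,G} → run G
t=14: ready={C,D,F} → run F
t=15: ready={C,D,F} → run F
t=16: ready={C,D,F} → run F
t=17: ready={C,D} → run C
t=18: ready={C,D} → run C
t=19: ready={C,D} → run C
t=20: ready={C,D} → run C
t=21: ready={C,D} → run C
t=22: ready={D} → run D
t=23: ready={D} → run D
t=24: ready={D} → run D
t=25: ready={D} → run D
t=26: (idle)
t=27: (idle)
t=28: (idle)
t=29: (idle)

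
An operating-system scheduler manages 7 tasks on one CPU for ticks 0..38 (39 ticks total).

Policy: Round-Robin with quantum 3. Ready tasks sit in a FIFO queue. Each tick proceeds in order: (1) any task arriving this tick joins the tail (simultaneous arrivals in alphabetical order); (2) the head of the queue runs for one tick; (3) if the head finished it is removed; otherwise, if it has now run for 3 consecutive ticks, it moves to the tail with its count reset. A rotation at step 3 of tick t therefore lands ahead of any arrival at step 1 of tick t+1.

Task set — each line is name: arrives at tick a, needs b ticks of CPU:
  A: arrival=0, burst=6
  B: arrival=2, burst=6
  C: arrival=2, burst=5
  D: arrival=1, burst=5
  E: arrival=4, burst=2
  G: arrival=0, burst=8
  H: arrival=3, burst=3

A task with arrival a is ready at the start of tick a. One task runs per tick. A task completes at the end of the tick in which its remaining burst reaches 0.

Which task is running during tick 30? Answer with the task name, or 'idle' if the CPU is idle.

t=0: queue=[A,G] q_used=0 → run A
t=1: queue=[A,G,D] q_used=1 → run A
t=2: queue=[A,G,D,B,C] q_used=2 → run A
t=3: queue=[G,D,B,C,A,H] q_used=0 → run G
t=4: queue=[G,D,B,C,A,H,E] q_used=1 → run G
t=5: queue=[G,D,B,C,A,H,E] q_used=2 → run G
t=6: queue=[D,B,C,A,H,E,G] q_used=0 → run D
t=7: queue=[D,B,C,A,H,E,G] q_used=1 → run D
t=8: queue=[D,B,C,A,H,E,G] q_used=2 → run D
t=9: queue=[B,C,A,H,E,G,D] q_used=0 → run B
t=10: queue=[B,C,A,H,E,G,D] q_used=1 → run B
t=11: queue=[B,C,A,H,E,G,D] q_used=2 → run B
t=12: queue=[C,A,H,E,G,D,B] q_used=0 → run C
t=13: queue=[C,A,H,E,G,D,B] q_used=1 → run C
t=14: queue=[C,A,H,E,G,D,B] q_used=2 → run C
t=15: queue=[A,H,E,G,D,B,C] q_used=0 → run A
t=16: queue=[A,H,E,G,D,B,C] q_used=1 → run A
t=17: queue=[A,H,E,G,D,B,C] q_used=2 → run A
t=18: queue=[H,E,G,D,B,C] q_used=0 → run H
t=19: queue=[H,E,G,D,B,C] q_used=1 → run H
t=20: queue=[H,E,G,D,B,C] q_used=2 → run H
t=21: queue=[E,G,D,B,C] q_used=0 → run E
t=22: queue=[E,G,D,B,C] q_used=1 → run E
t=23: queue=[G,D,B,C] q_used=0 → run G
t=24: queue=[G,D,B,C] q_used=1 → run G
t=25: queue=[G,D,B,C] q_used=2 → run G
t=26: queue=[D,B,C,G] q_used=0 → run D
t=27: queue=[D,B,C,G] q_used=1 → run D
t=28: queue=[B,C,G] q_used=0 → run B
t=29: queue=[B,C,G] q_used=1 → run B
t=30: queue=[B,C,G] q_used=2 → run B
t=31: queue=[C,G] q_used=0 → run C
t=32: queue=[C,G] q_used=1 → run C
t=33: queue=[G] q_used=0 → run G
t=34: queue=[G] q_used=1 → run G
t=35: (idle)
t=36: (idle)
t=37: (idle)
t=38: (idle)

running at tick 30 = B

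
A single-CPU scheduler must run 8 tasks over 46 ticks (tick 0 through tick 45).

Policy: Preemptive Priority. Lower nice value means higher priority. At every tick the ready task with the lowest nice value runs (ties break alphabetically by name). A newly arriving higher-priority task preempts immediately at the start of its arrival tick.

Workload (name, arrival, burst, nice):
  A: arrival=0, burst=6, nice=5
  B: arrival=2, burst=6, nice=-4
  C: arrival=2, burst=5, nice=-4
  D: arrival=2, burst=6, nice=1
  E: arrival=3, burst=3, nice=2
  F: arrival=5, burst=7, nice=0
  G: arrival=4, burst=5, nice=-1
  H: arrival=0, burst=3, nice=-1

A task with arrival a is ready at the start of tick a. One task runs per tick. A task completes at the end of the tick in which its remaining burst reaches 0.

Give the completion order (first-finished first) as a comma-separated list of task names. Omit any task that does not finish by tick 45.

completion order = B, C, G, H, F, D, E, A

t=0: ready={A,H} → run H
t=1: ready={A,H} → run H
t=2: ready={A,B,C,D,H} → run B
t=3: ready={A,B,C,D,E,H} → run B
t=4: ready={A,B,C,D,E,G,H} → run B
t=5: ready={A,B,C,D,E,F,G,H} → run B
t=6: ready={A,B,C,D,E,F,G,H} → run B
t=7: ready={A,B,C,D,E,F,G,H} → run B
t=8: ready={A,C,D,E,F,G,H} → run C
t=9: ready={A,C,D,E,F,G,H} → run C
t=10: ready={A,C,D,E,F,G,H} → run C
t=11: ready={A,C,D,E,F,G,H} → run C
t=12: ready={A,C,D,E,F,G,H} → run C
t=13: ready={A,D,E,F,G,H} → run G
t=14: ready={A,D,E,F,G,H} → run G
t=15: ready={A,D,E,F,G,H} → run G
t=16: ready={A,D,E,F,G,H} → run G
t=17: ready={A,D,E,F,G,H} → run G
t=18: ready={A,D,E,F,H} → run H
t=19: ready={A,D,E,F} → run F
t=20: ready={A,D,E,F} → run F
t=21: ready={A,D,E,F} → run F
t=22: ready={A,D,E,F} → run F
t=23: ready={A,D,E,F} → run F
t=24: ready={A,D,E,F} → run F
t=25: ready={A,D,E,F} → run F
t=26: ready={A,D,E} → run D
t=27: ready={A,D,E} → run D
t=28: ready={A,D,E} → run D
t=29: ready={A,D,E} → run D
t=30: ready={A,D,E} → run D
t=31: ready={A,D,E} → run D
t=32: ready={A,E} → run E
t=33: ready={A,E} → run E
t=34: ready={A,E} → run E
t=35: ready={A} → run A
t=36: ready={A} → run A
t=37: ready={A} → run A
t=38: ready={A} → run A
t=39: ready={A} → run A
t=40: ready={A} → run A
t=41: (idle)
t=42: (idle)
t=43: (idle)
t=44: (idle)
t=45: (idle)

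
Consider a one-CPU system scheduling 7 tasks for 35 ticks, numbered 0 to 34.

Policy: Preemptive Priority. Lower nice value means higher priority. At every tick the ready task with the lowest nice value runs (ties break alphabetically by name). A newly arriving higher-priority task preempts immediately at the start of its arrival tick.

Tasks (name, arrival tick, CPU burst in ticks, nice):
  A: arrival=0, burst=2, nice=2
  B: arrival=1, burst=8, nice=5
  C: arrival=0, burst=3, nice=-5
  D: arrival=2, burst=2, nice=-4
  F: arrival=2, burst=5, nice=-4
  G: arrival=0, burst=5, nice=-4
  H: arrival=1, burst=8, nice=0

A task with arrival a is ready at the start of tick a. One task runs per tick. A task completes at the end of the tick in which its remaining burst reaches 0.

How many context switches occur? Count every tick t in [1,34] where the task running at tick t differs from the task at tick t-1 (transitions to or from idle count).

context switches = 7

t=0: ready={A,C,G} → run C
t=1: ready={A,B,C,G,H} → run C
t=2: ready={A,B,C,D,F,G,H} → run C
t=3: ready={A,B,D,F,G,H} → run D
t=4: ready={A,B,D,F,G,H} → run D
t=5: ready={A,B,F,G,H} → run F
t=6: ready={A,B,F,G,H} → run F
t=7: ready={A,B,F,G,H} → run F
t=8: ready={A,B,F,G,H} → run F
t=9: ready={A,B,F,G,H} → run F
t=10: ready={A,B,G,H} → run G
t=11: ready={A,B,G,H} → run G
t=12: ready={A,B,G,H} → run G
t=13: ready={A,B,G,H} → run G
t=14: ready={A,B,G,H} → run G
t=15: ready={A,B,H} → run H
t=16: ready={A,B,H} → run H
t=17: ready={A,B,H} → run H
t=18: ready={A,B,H} → run H
t=19: ready={A,B,H} → run H
t=20: ready={A,B,H} → run H
t=21: ready={A,B,H} → run H
t=22: ready={A,B,H} → run H
t=23: ready={A,B} → run A
t=24: ready={A,B} → run A
t=25: ready={B} → run B
t=26: ready={B} → run B
t=27: ready={B} → run B
t=28: ready={B} → run B
t=29: ready={B} → run B
t=30: ready={B} → run B
t=31: ready={B} → run B
t=32: ready={B} → run B
t=33: (idle)
t=34: (idle)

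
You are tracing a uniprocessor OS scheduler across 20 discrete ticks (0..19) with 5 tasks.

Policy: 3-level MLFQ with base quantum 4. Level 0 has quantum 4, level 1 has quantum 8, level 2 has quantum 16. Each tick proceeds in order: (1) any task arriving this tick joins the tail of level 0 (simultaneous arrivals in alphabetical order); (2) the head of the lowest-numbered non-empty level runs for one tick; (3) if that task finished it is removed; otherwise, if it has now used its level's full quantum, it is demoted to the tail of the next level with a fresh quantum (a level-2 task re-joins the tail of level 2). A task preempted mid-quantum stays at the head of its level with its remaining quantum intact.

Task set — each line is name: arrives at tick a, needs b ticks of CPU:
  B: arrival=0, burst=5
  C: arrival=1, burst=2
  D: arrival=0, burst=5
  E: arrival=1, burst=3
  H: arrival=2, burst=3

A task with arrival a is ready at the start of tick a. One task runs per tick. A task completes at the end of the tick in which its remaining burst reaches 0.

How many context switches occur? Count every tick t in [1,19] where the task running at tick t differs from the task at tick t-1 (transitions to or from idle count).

context switches = 7

t=0: L0/L1/L2 = BD/-/- → run B
t=1: L0/L1/L2 = BDCE/-/- → run B
t=2: L0/L1/L2 = BDCEH/-/- → run B
t=3: L0/L1/L2 = BDCEH/-/- → run B
t=4: L0/L1/L2 = DCEH/B/- → run D
t=5: L0/L1/L2 = DCEH/B/- → run D
t=6: L0/L1/L2 = DCEH/B/- → run D
t=7: L0/L1/L2 = DCEH/B/- → run D
t=8: L0/L1/L2 = CEH/BD/- → run C
t=9: L0/L1/L2 = CEH/BD/- → run C
t=10: L0/L1/L2 = EH/BD/- → run E
t=11: L0/L1/L2 = EH/BD/- → run E
t=12: L0/L1/L2 = EH/BD/- → run E
t=13: L0/L1/L2 = H/BD/- → run H
t=14: L0/L1/L2 = H/BD/- → run H
t=15: L0/L1/L2 = H/BD/- → run H
t=16: L0/L1/L2 = -/BD/- → run B
t=17: L0/L1/L2 = -/D/- → run D
t=18: (idle)
t=19: (idle)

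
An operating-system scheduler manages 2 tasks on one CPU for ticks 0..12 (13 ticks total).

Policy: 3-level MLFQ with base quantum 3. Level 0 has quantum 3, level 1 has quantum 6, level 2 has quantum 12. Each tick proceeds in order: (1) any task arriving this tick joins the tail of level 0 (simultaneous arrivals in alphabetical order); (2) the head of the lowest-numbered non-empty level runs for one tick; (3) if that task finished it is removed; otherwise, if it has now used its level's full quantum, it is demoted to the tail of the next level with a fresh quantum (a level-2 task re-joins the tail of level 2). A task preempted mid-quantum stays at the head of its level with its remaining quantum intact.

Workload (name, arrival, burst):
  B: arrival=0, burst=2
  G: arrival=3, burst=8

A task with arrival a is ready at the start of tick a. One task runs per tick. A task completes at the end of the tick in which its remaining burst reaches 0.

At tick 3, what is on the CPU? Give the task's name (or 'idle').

running at tick 3 = G

t=0: L0/L1/L2 = B/-/- → run B
t=1: L0/L1/L2 = B/-/- → run B
t=2: (idle)
t=3: L0/L1/L2 = G/-/- → run G
t=4: L0/L1/L2 = G/-/- → run G
t=5: L0/L1/L2 = G/-/- → run G
t=6: L0/L1/L2 = -/G/- → run G
t=7: L0/L1/L2 = -/G/- → run G
t=8: L0/L1/L2 = -/G/- → run G
t=9: L0/L1/L2 = -/G/- → run G
t=10: L0/L1/L2 = -/G/- → run G
t=11: (idle)
t=12: (idle)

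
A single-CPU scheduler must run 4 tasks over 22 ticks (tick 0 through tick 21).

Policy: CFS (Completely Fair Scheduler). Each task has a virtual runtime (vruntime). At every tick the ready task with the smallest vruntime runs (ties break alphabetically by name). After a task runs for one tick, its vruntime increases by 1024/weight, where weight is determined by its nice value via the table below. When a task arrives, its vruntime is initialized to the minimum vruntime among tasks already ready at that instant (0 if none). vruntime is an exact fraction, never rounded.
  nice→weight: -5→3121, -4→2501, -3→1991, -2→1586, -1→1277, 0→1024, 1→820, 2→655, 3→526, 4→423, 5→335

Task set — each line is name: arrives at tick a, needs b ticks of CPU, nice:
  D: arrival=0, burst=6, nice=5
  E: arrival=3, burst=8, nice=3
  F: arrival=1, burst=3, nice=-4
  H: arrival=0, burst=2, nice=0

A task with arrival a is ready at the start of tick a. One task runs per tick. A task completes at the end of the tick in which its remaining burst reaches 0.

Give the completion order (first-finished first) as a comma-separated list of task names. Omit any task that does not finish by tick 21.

t=0: vr[D=0 H=0] → run D
t=1: vr[D=1024/335 F=0 H=0] → run F
t=2: vr[D=1024/335 F=1024/2501 H=0] → run H
t=3: vr[D=1024/335 E=1024/2501 F=1024/2501 H=1] → run E
t=4: vr[D=1024/335 E=1549824/657763 F=1024/2501 H=1] → run F
t=5: vr[D=1024/335 E=1549824/657763 F=2048/2501 H=1] → run F
t=6: vr[D=1024/335 E=1549824/657763 H=1] → run H
t=7: vr[D=1024/335 E=1549824/657763] → run E
t=8: vr[D=1024/335 E=2830336/657763] → run D
t=9: vr[D=2048/335 E=2830336/657763] → run E
t=10: vr[D=2048/335 E=4110848/657763] → run D
t=11: vr[D=3072/335 E=4110848/657763] → run E
t=12: vr[D=3072/335 E=5391360/657763] → run E
t=13: vr[D=3072/335 E=6671872/657763] → run D
t=14: vr[D=4096/335 E=6671872/657763] → run E
t=15: vr[D=4096/335 E=7952384/657763] → run E
t=16: vr[D=4096/335 E=9232896/657763] → run D
t=17: vr[D=1024/67 E=9232896/657763] → run E
t=18: vr[D=1024/67] → run D
t=19: (idle)
t=20: (idle)
t=21: (idle)

completion order = F, H, E, D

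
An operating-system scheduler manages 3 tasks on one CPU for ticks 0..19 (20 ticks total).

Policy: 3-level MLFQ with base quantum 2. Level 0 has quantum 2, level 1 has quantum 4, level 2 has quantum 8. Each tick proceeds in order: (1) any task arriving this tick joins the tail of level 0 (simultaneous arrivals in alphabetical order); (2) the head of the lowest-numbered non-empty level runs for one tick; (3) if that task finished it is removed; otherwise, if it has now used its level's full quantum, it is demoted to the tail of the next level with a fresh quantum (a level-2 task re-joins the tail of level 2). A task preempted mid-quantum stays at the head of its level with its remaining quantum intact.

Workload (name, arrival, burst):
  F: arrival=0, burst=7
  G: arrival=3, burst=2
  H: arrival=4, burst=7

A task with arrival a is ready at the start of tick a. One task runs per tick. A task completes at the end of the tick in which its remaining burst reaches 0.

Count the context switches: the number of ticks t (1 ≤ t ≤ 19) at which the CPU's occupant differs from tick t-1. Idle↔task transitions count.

context switches = 7

t=0: L0/L1/L2 = F/-/- → run F
t=1: L0/L1/L2 = F/-/- → run F
t=2: L0/L1/L2 = -/F/- → run F
t=3: L0/L1/L2 = G/F/- → run G
t=4: L0/L1/L2 = GH/F/- → run G
t=5: L0/L1/L2 = H/F/- → run H
t=6: L0/L1/L2 = H/F/- → run H
t=7: L0/L1/L2 = -/FH/- → run F
t=8: L0/L1/L2 = -/FH/- → run F
t=9: L0/L1/L2 = -/FH/- → run F
t=10: L0/L1/L2 = -/H/F → run H
t=11: L0/L1/L2 = -/H/F → run H
t=12: L0/L1/L2 = -/H/F → run H
t=13: L0/L1/L2 = -/H/F → run H
t=14: L0/L1/L2 = -/-/FH → run F
t=15: L0/L1/L2 = -/-/H → run H
t=16: (idle)
t=17: (idle)
t=18: (idle)
t=19: (idle)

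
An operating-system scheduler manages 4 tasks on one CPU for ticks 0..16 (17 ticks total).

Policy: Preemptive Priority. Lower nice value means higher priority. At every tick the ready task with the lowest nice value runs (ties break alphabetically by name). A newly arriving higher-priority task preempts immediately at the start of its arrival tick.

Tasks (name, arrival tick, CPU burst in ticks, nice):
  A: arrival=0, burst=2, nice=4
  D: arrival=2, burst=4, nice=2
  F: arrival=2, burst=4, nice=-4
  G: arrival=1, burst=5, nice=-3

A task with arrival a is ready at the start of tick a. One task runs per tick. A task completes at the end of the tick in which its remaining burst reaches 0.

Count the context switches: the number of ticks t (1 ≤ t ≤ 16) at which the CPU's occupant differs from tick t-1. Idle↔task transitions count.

t=0: ready={A} → run A
t=1: ready={A,G} → run G
t=2: ready={A,D,F,G} → run F
t=3: ready={A,D,F,G} → run F
t=4: ready={A,D,F,G} → run F
t=5: ready={A,D,F,G} → run F
t=6: ready={A,D,G} → run G
t=7: ready={A,D,G} → run G
t=8: ready={A,D,G} → run G
t=9: ready={A,D,G} → run G
t=10: ready={A,D} → run D
t=11: ready={A,D} → run D
t=12: ready={A,D} → run D
t=13: ready={A,D} → run D
t=14: ready={A} → run A
t=15: (idle)
t=16: (idle)

context switches = 6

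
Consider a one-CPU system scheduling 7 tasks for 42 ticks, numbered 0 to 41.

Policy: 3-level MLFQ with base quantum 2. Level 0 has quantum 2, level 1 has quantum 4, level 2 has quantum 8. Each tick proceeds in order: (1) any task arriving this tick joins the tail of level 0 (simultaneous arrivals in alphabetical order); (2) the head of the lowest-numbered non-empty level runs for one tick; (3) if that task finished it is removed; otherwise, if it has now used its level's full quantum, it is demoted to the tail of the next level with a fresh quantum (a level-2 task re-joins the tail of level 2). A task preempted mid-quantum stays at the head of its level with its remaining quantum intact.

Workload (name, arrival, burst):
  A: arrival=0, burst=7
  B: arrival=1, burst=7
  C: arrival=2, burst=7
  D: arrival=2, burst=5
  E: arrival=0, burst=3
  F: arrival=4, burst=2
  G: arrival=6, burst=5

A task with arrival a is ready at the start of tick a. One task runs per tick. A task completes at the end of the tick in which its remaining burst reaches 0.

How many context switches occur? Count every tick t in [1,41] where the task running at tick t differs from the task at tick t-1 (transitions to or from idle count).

context switches = 16

t=0: L0/L1/L2 = AE/-/- → run A
t=1: L0/L1/L2 = AEB/-/- → run A
t=2: L0/L1/L2 = EBCD/A/- → run E
t=3: L0/L1/L2 = EBCD/A/- → run E
t=4: L0/L1/L2 = BCDF/AE/- → run B
t=5: L0/L1/L2 = BCDF/AE/- → run B
t=6: L0/L1/L2 = CDFG/AEB/- → run C
t=7: L0/L1/L2 = CDFG/AEB/- → run C
t=8: L0/L1/L2 = DFG/AEBC/- → run D
t=9: L0/L1/L2 = DFG/AEBC/- → run D
t=10: L0/L1/L2 = FG/AEBCD/- → run F
t=11: L0/L1/L2 = FG/AEBCD/- → run F
t=12: L0/L1/L2 = G/AEBCD/- → run G
t=13: L0/L1/L2 = G/AEBCD/- → run G
t=14: L0/L1/L2 = -/AEBCDG/- → run A
t=15: L0/L1/L2 = -/AEBCDG/- → run A
t=16: L0/L1/L2 = -/AEBCDG/- → run A
t=17: L0/L1/L2 = -/AEBCDG/- → run A
t=18: L0/L1/L2 = -/EBCDG/A → run E
t=19: L0/L1/L2 = -/BCDG/A → run B
t=20: L0/L1/L2 = -/BCDG/A → run B
t=21: L0/L1/L2 = -/BCDG/A → run B
t=22: L0/L1/L2 = -/BCDG/A → run B
t=23: L0/L1/L2 = -/CDG/AB → run C
t=24: L0/L1/L2 = -/CDG/AB → run C
t=25: L0/L1/L2 = -/CDG/AB → run C
t=26: L0/L1/L2 = -/CDG/AB → run C
t=27: L0/L1/L2 = -/DG/ABC → run D
t=28: L0/L1/L2 = -/DG/ABC → run D
t=29: L0/L1/L2 = -/DG/ABC → run D
t=30: L0/L1/L2 = -/G/ABC → run G
t=31: L0/L1/L2 = -/G/ABC → run G
t=32: L0/L1/L2 = -/G/ABC → run G
t=33: L0/L1/L2 = -/-/ABC → run A
t=34: L0/L1/L2 = -/-/BC → run B
t=35: L0/L1/L2 = -/-/C → run C
t=36: (idle)
t=37: (idle)
t=38: (idle)
t=39: (idle)
t=40: (idle)
t=41: (idle)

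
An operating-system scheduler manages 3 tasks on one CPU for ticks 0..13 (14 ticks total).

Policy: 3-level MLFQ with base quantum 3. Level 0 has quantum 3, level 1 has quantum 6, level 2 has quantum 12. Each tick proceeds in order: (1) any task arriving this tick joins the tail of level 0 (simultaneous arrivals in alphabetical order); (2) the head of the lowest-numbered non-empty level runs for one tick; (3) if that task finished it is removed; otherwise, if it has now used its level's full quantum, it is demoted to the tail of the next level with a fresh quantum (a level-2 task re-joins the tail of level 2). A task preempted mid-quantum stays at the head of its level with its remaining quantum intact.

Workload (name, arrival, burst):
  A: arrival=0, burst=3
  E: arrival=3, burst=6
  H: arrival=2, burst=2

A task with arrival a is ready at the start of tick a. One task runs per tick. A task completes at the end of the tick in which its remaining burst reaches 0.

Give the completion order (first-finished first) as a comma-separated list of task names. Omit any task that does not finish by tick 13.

t=0: L0/L1/L2 = A/-/- → run A
t=1: L0/L1/L2 = A/-/- → run A
t=2: L0/L1/L2 = AH/-/- → run A
t=3: L0/L1/L2 = HE/-/- → run H
t=4: L0/L1/L2 = HE/-/- → run H
t=5: L0/L1/L2 = E/-/- → run E
t=6: L0/L1/L2 = E/-/- → run E
t=7: L0/L1/L2 = E/-/- → run E
t=8: L0/L1/L2 = -/E/- → run E
t=9: L0/L1/L2 = -/E/- → run E
t=10: L0/L1/L2 = -/E/- → run E
t=11: (idle)
t=12: (idle)
t=13: (idle)

completion order = A, H, E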